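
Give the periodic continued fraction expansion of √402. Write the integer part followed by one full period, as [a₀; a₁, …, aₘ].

a₀ = ⌊√402⌋ = 20.
With m₀=0, d₀=1 and mₖ₊₁ = dₖaₖ − mₖ, dₖ₊₁ = (n − mₖ₊₁²)/dₖ, aₖ₊₁ = ⌊(a₀+mₖ₊₁)/dₖ₊₁⌋:
  k=1: m=20, d=2, a=20
  k=2: m=20, d=1, a=40
d=1 and a=2a₀=40 at k=2, so the next step gives (m, d) = (20, 2) again — its k=1 value — and the period has length 2.

[20; 20, 40]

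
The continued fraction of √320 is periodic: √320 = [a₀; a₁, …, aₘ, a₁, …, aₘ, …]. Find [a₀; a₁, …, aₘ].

[17; 1, 7, 1, 34]

a₀ = ⌊√320⌋ = 17.
With m₀=0, d₀=1 and mₖ₊₁ = dₖaₖ − mₖ, dₖ₊₁ = (n − mₖ₊₁²)/dₖ, aₖ₊₁ = ⌊(a₀+mₖ₊₁)/dₖ₊₁⌋:
  k=1: m=17, d=31, a=1
  k=2: m=14, d=4, a=7
  k=3: m=14, d=31, a=1
  k=4: m=17, d=1, a=34
d=1 and a=2a₀=34 at k=4, so the next step gives (m, d) = (17, 31) again — its k=1 value — and the period has length 4.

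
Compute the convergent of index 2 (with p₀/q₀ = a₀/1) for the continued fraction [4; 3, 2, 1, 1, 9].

30/7

Using pₖ = aₖpₖ₋₁ + pₖ₋₂, qₖ = aₖqₖ₋₁ + qₖ₋₂ (with p₋₁=1, p₋₂=0, q₋₁=0, q₋₂=1):
  k=0: a=4, p=4, q=1
  k=1: a=3, p=13, q=3
  k=2: a=2, p=30, q=7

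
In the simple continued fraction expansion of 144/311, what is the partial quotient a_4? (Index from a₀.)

144 = 0·311 + 144   →  a_0 = 0
311 = 2·144 + 23   →  a_1 = 2
144 = 6·23 + 6   →  a_2 = 6
23 = 3·6 + 5   →  a_3 = 3
6 = 1·5 + 1   →  a_4 = 1

1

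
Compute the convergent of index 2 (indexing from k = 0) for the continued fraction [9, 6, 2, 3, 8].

119/13

Using pₖ = aₖpₖ₋₁ + pₖ₋₂, qₖ = aₖqₖ₋₁ + qₖ₋₂ (with p₋₁=1, p₋₂=0, q₋₁=0, q₋₂=1):
  k=0: a=9, p=9, q=1
  k=1: a=6, p=55, q=6
  k=2: a=2, p=119, q=13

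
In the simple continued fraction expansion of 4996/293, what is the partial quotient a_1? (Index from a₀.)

4996 = 17·293 + 15   →  a_0 = 17
293 = 19·15 + 8   →  a_1 = 19

19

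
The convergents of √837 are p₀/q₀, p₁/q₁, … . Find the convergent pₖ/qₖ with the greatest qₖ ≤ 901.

√837 = [28; 1, 13, 2, 13, 1, 56, …] (period length 6).
Convergents:
  p_0/q_0 = 28/1
  p_1/q_1 = 29/1
  p_2/q_2 = 405/14
  p_3/q_3 = 839/29
  p_4/q_4 = 11312/391
  p_5/q_5 = 12151/420
  p_6/q_6 = 691768/23911
q_5 = 420 ≤ 901 < 23911 = q_6, so the answer is 12151/420.

12151/420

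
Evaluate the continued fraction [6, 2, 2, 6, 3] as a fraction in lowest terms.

647/101

Using pₖ = aₖpₖ₋₁ + pₖ₋₂ and qₖ = aₖqₖ₋₁ + qₖ₋₂:
  k=0: a=6, p=6, q=1
  k=1: a=2, p=13, q=2
  k=2: a=2, p=32, q=5
  k=3: a=6, p=205, q=32
  k=4: a=3, p=647, q=101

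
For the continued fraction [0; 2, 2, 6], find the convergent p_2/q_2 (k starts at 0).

Using pₖ = aₖpₖ₋₁ + pₖ₋₂, qₖ = aₖqₖ₋₁ + qₖ₋₂ (with p₋₁=1, p₋₂=0, q₋₁=0, q₋₂=1):
  k=0: a=0, p=0, q=1
  k=1: a=2, p=1, q=2
  k=2: a=2, p=2, q=5

2/5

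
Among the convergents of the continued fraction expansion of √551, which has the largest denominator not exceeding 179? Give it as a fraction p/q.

3967/169

√551 = [23; 2, 8, 1, 8, 2, 46, …] (period length 6).
Convergents:
  p_0/q_0 = 23/1
  p_1/q_1 = 47/2
  p_2/q_2 = 399/17
  p_3/q_3 = 446/19
  p_4/q_4 = 3967/169
  p_5/q_5 = 8380/357
q_4 = 169 ≤ 179 < 357 = q_5, so the answer is 3967/169.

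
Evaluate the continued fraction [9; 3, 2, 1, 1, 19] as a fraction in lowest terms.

Fold from the inside: start with 19/1.
  1 + 1/19 = 20/19
  1 + 19/20 = 39/20
  2 + 20/39 = 98/39
  3 + 39/98 = 333/98
  9 + 98/333 = 3095/333

3095/333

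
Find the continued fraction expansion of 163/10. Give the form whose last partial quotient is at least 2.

163 = 16×10 + 3
10 = 3×3 + 1
3 = 3×1 + 0  (stop)
So 163/10 = [16; 3, 3].

[16; 3, 3]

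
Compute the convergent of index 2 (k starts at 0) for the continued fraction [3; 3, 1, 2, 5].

Using pₖ = aₖpₖ₋₁ + pₖ₋₂, qₖ = aₖqₖ₋₁ + qₖ₋₂ (with p₋₁=1, p₋₂=0, q₋₁=0, q₋₂=1):
  k=0: a=3, p=3, q=1
  k=1: a=3, p=10, q=3
  k=2: a=1, p=13, q=4

13/4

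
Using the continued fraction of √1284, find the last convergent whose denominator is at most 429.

√1284 = [35; 1, 4, 1, 70, …] (period length 4).
Convergents:
  p_0/q_0 = 35/1
  p_1/q_1 = 36/1
  p_2/q_2 = 179/5
  p_3/q_3 = 215/6
  p_4/q_4 = 15229/425
  p_5/q_5 = 15444/431
q_4 = 425 ≤ 429 < 431 = q_5, so the answer is 15229/425.

15229/425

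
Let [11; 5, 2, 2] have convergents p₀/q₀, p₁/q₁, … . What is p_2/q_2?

Using pₖ = aₖpₖ₋₁ + pₖ₋₂, qₖ = aₖqₖ₋₁ + qₖ₋₂ (with p₋₁=1, p₋₂=0, q₋₁=0, q₋₂=1):
  k=0: a=11, p=11, q=1
  k=1: a=5, p=56, q=5
  k=2: a=2, p=123, q=11

123/11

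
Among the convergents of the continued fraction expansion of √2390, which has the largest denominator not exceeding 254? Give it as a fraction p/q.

4351/89

√2390 = [48; 1, 7, 1, 8, 1, 7, 1, 96, …] (period length 8).
Convergents:
  p_0/q_0 = 48/1
  p_1/q_1 = 49/1
  p_2/q_2 = 391/8
  p_3/q_3 = 440/9
  p_4/q_4 = 3911/80
  p_5/q_5 = 4351/89
  p_6/q_6 = 34368/703
q_5 = 89 ≤ 254 < 703 = q_6, so the answer is 4351/89.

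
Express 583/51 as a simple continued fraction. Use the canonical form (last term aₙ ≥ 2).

583 = 11×51 + 22
51 = 2×22 + 7
22 = 3×7 + 1
7 = 7×1 + 0  (stop)
So 583/51 = [11; 2, 3, 7].

[11; 2, 3, 7]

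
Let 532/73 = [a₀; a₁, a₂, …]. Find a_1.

3

532 = 7·73 + 21   →  a_0 = 7
73 = 3·21 + 10   →  a_1 = 3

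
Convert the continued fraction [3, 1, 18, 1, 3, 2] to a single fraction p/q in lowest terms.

703/178

Using pₖ = aₖpₖ₋₁ + pₖ₋₂ and qₖ = aₖqₖ₋₁ + qₖ₋₂:
  k=0: a=3, p=3, q=1
  k=1: a=1, p=4, q=1
  k=2: a=18, p=75, q=19
  k=3: a=1, p=79, q=20
  k=4: a=3, p=312, q=79
  k=5: a=2, p=703, q=178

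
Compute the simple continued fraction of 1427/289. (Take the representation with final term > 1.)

1427 = 4·289 + 271
289 = 1·271 + 18
271 = 15·18 + 1
18 = 18·1 + 0  (stop)
So 1427/289 = [4; 1, 15, 18].

[4; 1, 15, 18]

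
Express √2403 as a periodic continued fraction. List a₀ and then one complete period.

a₀ = ⌊√2403⌋ = 49.
With m₀=0, d₀=1 and mₖ₊₁ = dₖaₖ − mₖ, dₖ₊₁ = (n − mₖ₊₁²)/dₖ, aₖ₊₁ = ⌊(a₀+mₖ₊₁)/dₖ₊₁⌋:
  k=1: m=49, d=2, a=49
  k=2: m=49, d=1, a=98
d=1 and a=2a₀=98 at k=2, so the next step gives (m, d) = (49, 2) again — its k=1 value — and the period has length 2.

[49; 49, 98]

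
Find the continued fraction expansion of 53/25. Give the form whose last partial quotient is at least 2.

[2; 8, 3]

53 = 2×25 + 3
25 = 8×3 + 1
3 = 3×1 + 0  (stop)
So 53/25 = [2; 8, 3].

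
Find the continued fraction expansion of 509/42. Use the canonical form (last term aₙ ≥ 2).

[12; 8, 2, 2]

509 = 12·42 + 5
42 = 8·5 + 2
5 = 2·2 + 1
2 = 2·1 + 0  (stop)
So 509/42 = [12; 8, 2, 2].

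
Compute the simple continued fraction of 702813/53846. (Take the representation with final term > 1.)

[13; 19, 7, 1, 3, 1, 17, 4]

702813 = 13×53846 + 2815
53846 = 19×2815 + 361
2815 = 7×361 + 288
361 = 1×288 + 73
288 = 3×73 + 69
73 = 1×69 + 4
69 = 17×4 + 1
4 = 4×1 + 0  (stop)
So 702813/53846 = [13; 19, 7, 1, 3, 1, 17, 4].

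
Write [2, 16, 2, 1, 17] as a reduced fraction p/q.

1785/866

Fold from the inside: start with 17/1.
  1 + 1/17 = 18/17
  2 + 17/18 = 53/18
  16 + 18/53 = 866/53
  2 + 53/866 = 1785/866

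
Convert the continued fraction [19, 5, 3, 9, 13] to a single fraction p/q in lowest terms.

37474/1953

Using pₖ = aₖpₖ₋₁ + pₖ₋₂ and qₖ = aₖqₖ₋₁ + qₖ₋₂:
  k=0: a=19, p=19, q=1
  k=1: a=5, p=96, q=5
  k=2: a=3, p=307, q=16
  k=3: a=9, p=2859, q=149
  k=4: a=13, p=37474, q=1953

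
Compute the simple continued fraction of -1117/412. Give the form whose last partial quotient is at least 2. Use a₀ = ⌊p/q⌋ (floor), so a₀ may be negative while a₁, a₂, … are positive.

[-3; 3, 2, 6, 9]

-1117 = -3·412 + 119
412 = 3·119 + 55
119 = 2·55 + 9
55 = 6·9 + 1
9 = 9·1 + 0  (stop)
So -1117/412 = [-3; 3, 2, 6, 9].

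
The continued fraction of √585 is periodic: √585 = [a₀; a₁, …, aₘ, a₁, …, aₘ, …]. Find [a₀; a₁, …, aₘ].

a₀ = ⌊√585⌋ = 24.
With m₀=0, d₀=1 and mₖ₊₁ = dₖaₖ − mₖ, dₖ₊₁ = (n − mₖ₊₁²)/dₖ, aₖ₊₁ = ⌊(a₀+mₖ₊₁)/dₖ₊₁⌋:
  k=1: m=24, d=9, a=5
  k=2: m=21, d=16, a=2
  k=3: m=11, d=29, a=1
  k=4: m=18, d=9, a=4
  k=5: m=18, d=29, a=1
  k=6: m=11, d=16, a=2
  k=7: m=21, d=9, a=5
  k=8: m=24, d=1, a=48
d=1 and a=2a₀=48 at k=8, so the next step gives (m, d) = (24, 9) again — its k=1 value — and the period has length 8.

[24; 5, 2, 1, 4, 1, 2, 5, 48]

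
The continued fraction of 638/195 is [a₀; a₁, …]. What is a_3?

638 = 3·195 + 53   →  a_0 = 3
195 = 3·53 + 36   →  a_1 = 3
53 = 1·36 + 17   →  a_2 = 1
36 = 2·17 + 2   →  a_3 = 2

2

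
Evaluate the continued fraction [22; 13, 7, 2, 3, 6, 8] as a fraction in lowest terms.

Fold from the inside: start with 8/1.
  6 + 1/8 = 49/8
  3 + 8/49 = 155/49
  2 + 49/155 = 359/155
  7 + 155/359 = 2668/359
  13 + 359/2668 = 35043/2668
  22 + 2668/35043 = 773614/35043

773614/35043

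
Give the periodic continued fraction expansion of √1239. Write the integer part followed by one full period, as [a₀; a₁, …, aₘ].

a₀ = ⌊√1239⌋ = 35.
With m₀=0, d₀=1 and mₖ₊₁ = dₖaₖ − mₖ, dₖ₊₁ = (n − mₖ₊₁²)/dₖ, aₖ₊₁ = ⌊(a₀+mₖ₊₁)/dₖ₊₁⌋:
  k=1: m=35, d=14, a=5
  k=2: m=35, d=1, a=70
d=1 and a=2a₀=70 at k=2, so the next step gives (m, d) = (35, 14) again — its k=1 value — and the period has length 2.

[35; 5, 70]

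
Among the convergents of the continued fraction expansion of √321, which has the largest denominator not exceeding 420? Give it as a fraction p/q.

√321 = [17; 1, 10, 1, 34, …] (period length 4).
Convergents:
  p_0/q_0 = 17/1
  p_1/q_1 = 18/1
  p_2/q_2 = 197/11
  p_3/q_3 = 215/12
  p_4/q_4 = 7507/419
  p_5/q_5 = 7722/431
q_4 = 419 ≤ 420 < 431 = q_5, so the answer is 7507/419.

7507/419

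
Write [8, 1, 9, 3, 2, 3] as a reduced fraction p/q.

Fold from the inside: start with 3/1.
  2 + 1/3 = 7/3
  3 + 3/7 = 24/7
  9 + 7/24 = 223/24
  1 + 24/223 = 247/223
  8 + 223/247 = 2199/247

2199/247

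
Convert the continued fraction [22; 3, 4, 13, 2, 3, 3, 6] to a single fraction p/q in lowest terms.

Fold from the inside: start with 6/1.
  3 + 1/6 = 19/6
  3 + 6/19 = 63/19
  2 + 19/63 = 145/63
  13 + 63/145 = 1948/145
  4 + 145/1948 = 7937/1948
  3 + 1948/7937 = 25759/7937
  22 + 7937/25759 = 574635/25759

574635/25759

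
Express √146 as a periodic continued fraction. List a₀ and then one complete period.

a₀ = ⌊√146⌋ = 12.
With m₀=0, d₀=1 and mₖ₊₁ = dₖaₖ − mₖ, dₖ₊₁ = (n − mₖ₊₁²)/dₖ, aₖ₊₁ = ⌊(a₀+mₖ₊₁)/dₖ₊₁⌋:
  k=1: m=12, d=2, a=12
  k=2: m=12, d=1, a=24
d=1 and a=2a₀=24 at k=2, so the next step gives (m, d) = (12, 2) again — its k=1 value — and the period has length 2.

[12; 12, 24]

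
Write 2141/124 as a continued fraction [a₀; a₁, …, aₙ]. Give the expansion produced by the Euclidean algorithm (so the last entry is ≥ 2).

[17; 3, 1, 3, 8]

2141 = 17*124 + 33
124 = 3*33 + 25
33 = 1*25 + 8
25 = 3*8 + 1
8 = 8*1 + 0  (stop)
So 2141/124 = [17; 3, 1, 3, 8].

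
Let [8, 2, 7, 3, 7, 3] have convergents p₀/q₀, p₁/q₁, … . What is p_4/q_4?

Using pₖ = aₖpₖ₋₁ + pₖ₋₂, qₖ = aₖqₖ₋₁ + qₖ₋₂ (with p₋₁=1, p₋₂=0, q₋₁=0, q₋₂=1):
  k=0: a=8, p=8, q=1
  k=1: a=2, p=17, q=2
  k=2: a=7, p=127, q=15
  k=3: a=3, p=398, q=47
  k=4: a=7, p=2913, q=344

2913/344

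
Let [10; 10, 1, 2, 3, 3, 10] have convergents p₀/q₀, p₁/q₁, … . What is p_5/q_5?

Using pₖ = aₖpₖ₋₁ + pₖ₋₂, qₖ = aₖqₖ₋₁ + qₖ₋₂ (with p₋₁=1, p₋₂=0, q₋₁=0, q₋₂=1):
  k=0: a=10, p=10, q=1
  k=1: a=10, p=101, q=10
  k=2: a=1, p=111, q=11
  k=3: a=2, p=323, q=32
  k=4: a=3, p=1080, q=107
  k=5: a=3, p=3563, q=353

3563/353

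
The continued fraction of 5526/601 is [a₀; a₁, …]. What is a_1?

5526 = 9·601 + 117   →  a_0 = 9
601 = 5·117 + 16   →  a_1 = 5

5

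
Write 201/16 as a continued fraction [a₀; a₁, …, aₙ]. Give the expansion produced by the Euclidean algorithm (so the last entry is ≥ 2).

201 = 12·16 + 9
16 = 1·9 + 7
9 = 1·7 + 2
7 = 3·2 + 1
2 = 2·1 + 0  (stop)
So 201/16 = [12; 1, 1, 3, 2].

[12; 1, 1, 3, 2]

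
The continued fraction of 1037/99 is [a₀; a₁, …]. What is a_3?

2

1037 = 10·99 + 47   →  a_0 = 10
99 = 2·47 + 5   →  a_1 = 2
47 = 9·5 + 2   →  a_2 = 9
5 = 2·2 + 1   →  a_3 = 2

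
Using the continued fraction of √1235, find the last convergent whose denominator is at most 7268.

√1235 = [35; 7, 70, …] (period length 2).
Convergents:
  p_0/q_0 = 35/1
  p_1/q_1 = 246/7
  p_2/q_2 = 17255/491
  p_3/q_3 = 121031/3444
  p_4/q_4 = 8489425/241571
q_3 = 3444 ≤ 7268 < 241571 = q_4, so the answer is 121031/3444.

121031/3444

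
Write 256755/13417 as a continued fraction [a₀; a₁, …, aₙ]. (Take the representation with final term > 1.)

[19; 7, 3, 11, 5, 3, 3]

256755 = 19×13417 + 1832
13417 = 7×1832 + 593
1832 = 3×593 + 53
593 = 11×53 + 10
53 = 5×10 + 3
10 = 3×3 + 1
3 = 3×1 + 0  (stop)
So 256755/13417 = [19; 7, 3, 11, 5, 3, 3].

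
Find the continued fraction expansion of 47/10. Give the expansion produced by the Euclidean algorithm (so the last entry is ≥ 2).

47 = 4×10 + 7
10 = 1×7 + 3
7 = 2×3 + 1
3 = 3×1 + 0  (stop)
So 47/10 = [4; 1, 2, 3].

[4; 1, 2, 3]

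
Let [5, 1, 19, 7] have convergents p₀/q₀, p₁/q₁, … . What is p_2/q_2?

Using pₖ = aₖpₖ₋₁ + pₖ₋₂, qₖ = aₖqₖ₋₁ + qₖ₋₂ (with p₋₁=1, p₋₂=0, q₋₁=0, q₋₂=1):
  k=0: a=5, p=5, q=1
  k=1: a=1, p=6, q=1
  k=2: a=19, p=119, q=20

119/20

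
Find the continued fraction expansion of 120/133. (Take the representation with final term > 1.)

[0; 1, 9, 4, 3]

120 = 0×133 + 120
133 = 1×120 + 13
120 = 9×13 + 3
13 = 4×3 + 1
3 = 3×1 + 0  (stop)
So 120/133 = [0; 1, 9, 4, 3].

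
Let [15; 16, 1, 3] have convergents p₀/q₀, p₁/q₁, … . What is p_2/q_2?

Using pₖ = aₖpₖ₋₁ + pₖ₋₂, qₖ = aₖqₖ₋₁ + qₖ₋₂ (with p₋₁=1, p₋₂=0, q₋₁=0, q₋₂=1):
  k=0: a=15, p=15, q=1
  k=1: a=16, p=241, q=16
  k=2: a=1, p=256, q=17

256/17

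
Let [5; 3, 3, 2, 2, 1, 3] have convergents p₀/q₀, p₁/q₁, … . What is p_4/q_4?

297/56

Using pₖ = aₖpₖ₋₁ + pₖ₋₂, qₖ = aₖqₖ₋₁ + qₖ₋₂ (with p₋₁=1, p₋₂=0, q₋₁=0, q₋₂=1):
  k=0: a=5, p=5, q=1
  k=1: a=3, p=16, q=3
  k=2: a=3, p=53, q=10
  k=3: a=2, p=122, q=23
  k=4: a=2, p=297, q=56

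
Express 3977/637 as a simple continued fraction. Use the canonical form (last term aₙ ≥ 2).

3977 = 6*637 + 155
637 = 4*155 + 17
155 = 9*17 + 2
17 = 8*2 + 1
2 = 2*1 + 0  (stop)
So 3977/637 = [6; 4, 9, 8, 2].

[6; 4, 9, 8, 2]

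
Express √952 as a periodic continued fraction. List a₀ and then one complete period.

[30; 1, 5, 1, 6, 1, 5, 1, 60]

a₀ = ⌊√952⌋ = 30.
With m₀=0, d₀=1 and mₖ₊₁ = dₖaₖ − mₖ, dₖ₊₁ = (n − mₖ₊₁²)/dₖ, aₖ₊₁ = ⌊(a₀+mₖ₊₁)/dₖ₊₁⌋:
  k=1: m=30, d=52, a=1
  k=2: m=22, d=9, a=5
  k=3: m=23, d=47, a=1
  k=4: m=24, d=8, a=6
  k=5: m=24, d=47, a=1
  k=6: m=23, d=9, a=5
  k=7: m=22, d=52, a=1
  k=8: m=30, d=1, a=60
d=1 and a=2a₀=60 at k=8, so the next step gives (m, d) = (30, 52) again — its k=1 value — and the period has length 8.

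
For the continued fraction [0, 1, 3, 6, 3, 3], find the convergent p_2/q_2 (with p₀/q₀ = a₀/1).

3/4

Using pₖ = aₖpₖ₋₁ + pₖ₋₂, qₖ = aₖqₖ₋₁ + qₖ₋₂ (with p₋₁=1, p₋₂=0, q₋₁=0, q₋₂=1):
  k=0: a=0, p=0, q=1
  k=1: a=1, p=1, q=1
  k=2: a=3, p=3, q=4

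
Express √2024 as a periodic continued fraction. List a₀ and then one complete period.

[44; 1, 88]

a₀ = ⌊√2024⌋ = 44.
With m₀=0, d₀=1 and mₖ₊₁ = dₖaₖ − mₖ, dₖ₊₁ = (n − mₖ₊₁²)/dₖ, aₖ₊₁ = ⌊(a₀+mₖ₊₁)/dₖ₊₁⌋:
  k=1: m=44, d=88, a=1
  k=2: m=44, d=1, a=88
d=1 and a=2a₀=88 at k=2, so the next step gives (m, d) = (44, 88) again — its k=1 value — and the period has length 2.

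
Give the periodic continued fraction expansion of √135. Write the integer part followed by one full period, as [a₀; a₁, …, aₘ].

[11; 1, 1, 1, 1, 1, 1, 1, 22]

a₀ = ⌊√135⌋ = 11.
With m₀=0, d₀=1 and mₖ₊₁ = dₖaₖ − mₖ, dₖ₊₁ = (n − mₖ₊₁²)/dₖ, aₖ₊₁ = ⌊(a₀+mₖ₊₁)/dₖ₊₁⌋:
  k=1: m=11, d=14, a=1
  k=2: m=3, d=9, a=1
  k=3: m=6, d=11, a=1
  k=4: m=5, d=10, a=1
  k=5: m=5, d=11, a=1
  k=6: m=6, d=9, a=1
  k=7: m=3, d=14, a=1
  k=8: m=11, d=1, a=22
d=1 and a=2a₀=22 at k=8, so the next step gives (m, d) = (11, 14) again — its k=1 value — and the period has length 8.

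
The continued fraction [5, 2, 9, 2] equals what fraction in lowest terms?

Using pₖ = aₖpₖ₋₁ + pₖ₋₂ and qₖ = aₖqₖ₋₁ + qₖ₋₂:
  k=0: a=5, p=5, q=1
  k=1: a=2, p=11, q=2
  k=2: a=9, p=104, q=19
  k=3: a=2, p=219, q=40

219/40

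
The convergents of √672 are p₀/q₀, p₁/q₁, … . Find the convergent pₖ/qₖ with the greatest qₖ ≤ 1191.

√672 = [25; 1, 11, 1, 50, …] (period length 4).
Convergents:
  p_0/q_0 = 25/1
  p_1/q_1 = 26/1
  p_2/q_2 = 311/12
  p_3/q_3 = 337/13
  p_4/q_4 = 17161/662
  p_5/q_5 = 17498/675
  p_6/q_6 = 209639/8087
q_5 = 675 ≤ 1191 < 8087 = q_6, so the answer is 17498/675.

17498/675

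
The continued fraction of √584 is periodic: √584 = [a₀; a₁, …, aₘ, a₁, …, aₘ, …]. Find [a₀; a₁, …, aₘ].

a₀ = ⌊√584⌋ = 24.
With m₀=0, d₀=1 and mₖ₊₁ = dₖaₖ − mₖ, dₖ₊₁ = (n − mₖ₊₁²)/dₖ, aₖ₊₁ = ⌊(a₀+mₖ₊₁)/dₖ₊₁⌋:
  k=1: m=24, d=8, a=6
  k=2: m=24, d=1, a=48
d=1 and a=2a₀=48 at k=2, so the next step gives (m, d) = (24, 8) again — its k=1 value — and the period has length 2.

[24; 6, 48]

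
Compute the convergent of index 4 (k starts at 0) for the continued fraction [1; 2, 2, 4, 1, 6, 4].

38/27

Using pₖ = aₖpₖ₋₁ + pₖ₋₂, qₖ = aₖqₖ₋₁ + qₖ₋₂ (with p₋₁=1, p₋₂=0, q₋₁=0, q₋₂=1):
  k=0: a=1, p=1, q=1
  k=1: a=2, p=3, q=2
  k=2: a=2, p=7, q=5
  k=3: a=4, p=31, q=22
  k=4: a=1, p=38, q=27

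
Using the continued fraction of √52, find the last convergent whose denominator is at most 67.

137/19

√52 = [7; 4, 1, 2, 1, 4, 14, …] (period length 6).
Convergents:
  p_0/q_0 = 7/1
  p_1/q_1 = 29/4
  p_2/q_2 = 36/5
  p_3/q_3 = 101/14
  p_4/q_4 = 137/19
  p_5/q_5 = 649/90
q_4 = 19 ≤ 67 < 90 = q_5, so the answer is 137/19.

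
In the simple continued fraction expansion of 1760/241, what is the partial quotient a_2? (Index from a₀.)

1760 = 7·241 + 73   →  a_0 = 7
241 = 3·73 + 22   →  a_1 = 3
73 = 3·22 + 7   →  a_2 = 3

3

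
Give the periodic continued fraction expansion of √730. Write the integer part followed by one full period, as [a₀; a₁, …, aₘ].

a₀ = ⌊√730⌋ = 27.
With m₀=0, d₀=1 and mₖ₊₁ = dₖaₖ − mₖ, dₖ₊₁ = (n − mₖ₊₁²)/dₖ, aₖ₊₁ = ⌊(a₀+mₖ₊₁)/dₖ₊₁⌋:
  k=1: m=27, d=1, a=54
d=1 and a=2a₀=54 at k=1, so the next step gives (m, d) = (27, 1) again — its k=1 value — and the period has length 1.

[27; 54]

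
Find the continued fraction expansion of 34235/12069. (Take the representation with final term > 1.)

[2; 1, 5, 8, 3, 8, 2, 4]

34235 = 2×12069 + 10097
12069 = 1×10097 + 1972
10097 = 5×1972 + 237
1972 = 8×237 + 76
237 = 3×76 + 9
76 = 8×9 + 4
9 = 2×4 + 1
4 = 4×1 + 0  (stop)
So 34235/12069 = [2; 1, 5, 8, 3, 8, 2, 4].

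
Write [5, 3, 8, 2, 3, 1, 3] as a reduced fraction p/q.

4762/895

Using pₖ = aₖpₖ₋₁ + pₖ₋₂ and qₖ = aₖqₖ₋₁ + qₖ₋₂:
  k=0: a=5, p=5, q=1
  k=1: a=3, p=16, q=3
  k=2: a=8, p=133, q=25
  k=3: a=2, p=282, q=53
  k=4: a=3, p=979, q=184
  k=5: a=1, p=1261, q=237
  k=6: a=3, p=4762, q=895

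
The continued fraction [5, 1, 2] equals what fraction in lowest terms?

17/3

Using pₖ = aₖpₖ₋₁ + pₖ₋₂ and qₖ = aₖqₖ₋₁ + qₖ₋₂:
  k=0: a=5, p=5, q=1
  k=1: a=1, p=6, q=1
  k=2: a=2, p=17, q=3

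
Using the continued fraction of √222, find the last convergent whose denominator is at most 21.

√222 = [14; 1, 8, 1, 28, …] (period length 4).
Convergents:
  p_0/q_0 = 14/1
  p_1/q_1 = 15/1
  p_2/q_2 = 134/9
  p_3/q_3 = 149/10
  p_4/q_4 = 4306/289
q_3 = 10 ≤ 21 < 289 = q_4, so the answer is 149/10.

149/10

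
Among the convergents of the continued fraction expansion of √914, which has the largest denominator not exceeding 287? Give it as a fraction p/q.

5593/185

√914 = [30; 4, 3, 3, 4, 60, …] (period length 5).
Convergents:
  p_0/q_0 = 30/1
  p_1/q_1 = 121/4
  p_2/q_2 = 393/13
  p_3/q_3 = 1300/43
  p_4/q_4 = 5593/185
  p_5/q_5 = 336880/11143
q_4 = 185 ≤ 287 < 11143 = q_5, so the answer is 5593/185.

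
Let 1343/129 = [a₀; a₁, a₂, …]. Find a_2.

2

1343 = 10·129 + 53   →  a_0 = 10
129 = 2·53 + 23   →  a_1 = 2
53 = 2·23 + 7   →  a_2 = 2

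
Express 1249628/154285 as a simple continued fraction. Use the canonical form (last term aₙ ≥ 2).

1249628 = 8*154285 + 15348
154285 = 10*15348 + 805
15348 = 19*805 + 53
805 = 15*53 + 10
53 = 5*10 + 3
10 = 3*3 + 1
3 = 3*1 + 0  (stop)
So 1249628/154285 = [8; 10, 19, 15, 5, 3, 3].

[8; 10, 19, 15, 5, 3, 3]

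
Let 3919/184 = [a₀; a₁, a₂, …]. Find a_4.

8

3919 = 21·184 + 55   →  a_0 = 21
184 = 3·55 + 19   →  a_1 = 3
55 = 2·19 + 17   →  a_2 = 2
19 = 1·17 + 2   →  a_3 = 1
17 = 8·2 + 1   →  a_4 = 8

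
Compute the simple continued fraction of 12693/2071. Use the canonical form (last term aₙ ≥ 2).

12693 = 6·2071 + 267
2071 = 7·267 + 202
267 = 1·202 + 65
202 = 3·65 + 7
65 = 9·7 + 2
7 = 3·2 + 1
2 = 2·1 + 0  (stop)
So 12693/2071 = [6; 7, 1, 3, 9, 3, 2].

[6; 7, 1, 3, 9, 3, 2]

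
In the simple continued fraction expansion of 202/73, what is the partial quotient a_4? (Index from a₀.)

202 = 2·73 + 56   →  a_0 = 2
73 = 1·56 + 17   →  a_1 = 1
56 = 3·17 + 5   →  a_2 = 3
17 = 3·5 + 2   →  a_3 = 3
5 = 2·2 + 1   →  a_4 = 2

2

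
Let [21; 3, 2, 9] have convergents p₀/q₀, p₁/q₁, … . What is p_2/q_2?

Using pₖ = aₖpₖ₋₁ + pₖ₋₂, qₖ = aₖqₖ₋₁ + qₖ₋₂ (with p₋₁=1, p₋₂=0, q₋₁=0, q₋₂=1):
  k=0: a=21, p=21, q=1
  k=1: a=3, p=64, q=3
  k=2: a=2, p=149, q=7

149/7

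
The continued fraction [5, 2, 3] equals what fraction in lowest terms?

38/7

Using pₖ = aₖpₖ₋₁ + pₖ₋₂ and qₖ = aₖqₖ₋₁ + qₖ₋₂:
  k=0: a=5, p=5, q=1
  k=1: a=2, p=11, q=2
  k=2: a=3, p=38, q=7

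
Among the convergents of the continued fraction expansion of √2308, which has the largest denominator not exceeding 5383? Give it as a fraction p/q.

110736/2305

√2308 = [48; 24, 96, …] (period length 2).
Convergents:
  p_0/q_0 = 48/1
  p_1/q_1 = 1153/24
  p_2/q_2 = 110736/2305
  p_3/q_3 = 2658817/55344
q_2 = 2305 ≤ 5383 < 55344 = q_3, so the answer is 110736/2305.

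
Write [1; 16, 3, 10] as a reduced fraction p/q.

Using pₖ = aₖpₖ₋₁ + pₖ₋₂ and qₖ = aₖqₖ₋₁ + qₖ₋₂:
  k=0: a=1, p=1, q=1
  k=1: a=16, p=17, q=16
  k=2: a=3, p=52, q=49
  k=3: a=10, p=537, q=506

537/506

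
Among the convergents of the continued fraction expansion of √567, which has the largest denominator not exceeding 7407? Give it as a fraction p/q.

96771/4064

√567 = [23; 1, 4, 3, 4, 1, 46, …] (period length 6).
Convergents:
  p_0/q_0 = 23/1
  p_1/q_1 = 24/1
  p_2/q_2 = 119/5
  p_3/q_3 = 381/16
  p_4/q_4 = 1643/69
  p_5/q_5 = 2024/85
  p_6/q_6 = 94747/3979
  p_7/q_7 = 96771/4064
  p_8/q_8 = 481831/20235
q_7 = 4064 ≤ 7407 < 20235 = q_8, so the answer is 96771/4064.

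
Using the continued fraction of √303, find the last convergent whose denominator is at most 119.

1027/59

√303 = [17; 2, 2, 5, 2, 2, 34, …] (period length 6).
Convergents:
  p_0/q_0 = 17/1
  p_1/q_1 = 35/2
  p_2/q_2 = 87/5
  p_3/q_3 = 470/27
  p_4/q_4 = 1027/59
  p_5/q_5 = 2524/145
q_4 = 59 ≤ 119 < 145 = q_5, so the answer is 1027/59.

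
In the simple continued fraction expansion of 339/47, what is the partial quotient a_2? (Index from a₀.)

339 = 7·47 + 10   →  a_0 = 7
47 = 4·10 + 7   →  a_1 = 4
10 = 1·7 + 3   →  a_2 = 1

1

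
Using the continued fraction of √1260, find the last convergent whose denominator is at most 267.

√1260 = [35; 2, 70, …] (period length 2).
Convergents:
  p_0/q_0 = 35/1
  p_1/q_1 = 71/2
  p_2/q_2 = 5005/141
  p_3/q_3 = 10081/284
q_2 = 141 ≤ 267 < 284 = q_3, so the answer is 5005/141.

5005/141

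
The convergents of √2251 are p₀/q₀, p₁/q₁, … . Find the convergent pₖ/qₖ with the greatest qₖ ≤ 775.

√2251 = [47; 2, 4, 47, 4, 2, 94, …] (period length 6).
Convergents:
  p_0/q_0 = 47/1
  p_1/q_1 = 95/2
  p_2/q_2 = 427/9
  p_3/q_3 = 20164/425
  p_4/q_4 = 81083/1709
q_3 = 425 ≤ 775 < 1709 = q_4, so the answer is 20164/425.

20164/425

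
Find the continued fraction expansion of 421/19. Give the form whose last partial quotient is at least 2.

[22; 6, 3]

421 = 22·19 + 3
19 = 6·3 + 1
3 = 3·1 + 0  (stop)
So 421/19 = [22; 6, 3].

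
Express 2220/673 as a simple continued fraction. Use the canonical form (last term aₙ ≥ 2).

2220 = 3*673 + 201
673 = 3*201 + 70
201 = 2*70 + 61
70 = 1*61 + 9
61 = 6*9 + 7
9 = 1*7 + 2
7 = 3*2 + 1
2 = 2*1 + 0  (stop)
So 2220/673 = [3; 3, 2, 1, 6, 1, 3, 2].

[3; 3, 2, 1, 6, 1, 3, 2]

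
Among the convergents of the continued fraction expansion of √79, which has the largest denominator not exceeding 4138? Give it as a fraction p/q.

12799/1440

√79 = [8; 1, 7, 1, 16, …] (period length 4).
Convergents:
  p_0/q_0 = 8/1
  p_1/q_1 = 9/1
  p_2/q_2 = 71/8
  p_3/q_3 = 80/9
  p_4/q_4 = 1351/152
  p_5/q_5 = 1431/161
  p_6/q_6 = 11368/1279
  p_7/q_7 = 12799/1440
  p_8/q_8 = 216152/24319
q_7 = 1440 ≤ 4138 < 24319 = q_8, so the answer is 12799/1440.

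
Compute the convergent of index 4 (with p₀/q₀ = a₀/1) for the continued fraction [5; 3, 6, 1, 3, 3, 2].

Using pₖ = aₖpₖ₋₁ + pₖ₋₂, qₖ = aₖqₖ₋₁ + qₖ₋₂ (with p₋₁=1, p₋₂=0, q₋₁=0, q₋₂=1):
  k=0: a=5, p=5, q=1
  k=1: a=3, p=16, q=3
  k=2: a=6, p=101, q=19
  k=3: a=1, p=117, q=22
  k=4: a=3, p=452, q=85

452/85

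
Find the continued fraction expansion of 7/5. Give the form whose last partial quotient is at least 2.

[1; 2, 2]

7 = 1*5 + 2
5 = 2*2 + 1
2 = 2*1 + 0  (stop)
So 7/5 = [1; 2, 2].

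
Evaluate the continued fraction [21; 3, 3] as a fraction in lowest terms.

Fold from the inside: start with 3/1.
  3 + 1/3 = 10/3
  21 + 3/10 = 213/10

213/10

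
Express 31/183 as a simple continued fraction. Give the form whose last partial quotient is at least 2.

[0; 5, 1, 9, 3]

31 = 0×183 + 31
183 = 5×31 + 28
31 = 1×28 + 3
28 = 9×3 + 1
3 = 3×1 + 0  (stop)
So 31/183 = [0; 5, 1, 9, 3].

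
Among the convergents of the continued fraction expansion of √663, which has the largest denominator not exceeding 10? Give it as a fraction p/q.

√663 = [25; 1, 2, 1, 50, …] (period length 4).
Convergents:
  p_0/q_0 = 25/1
  p_1/q_1 = 26/1
  p_2/q_2 = 77/3
  p_3/q_3 = 103/4
  p_4/q_4 = 5227/203
q_3 = 4 ≤ 10 < 203 = q_4, so the answer is 103/4.

103/4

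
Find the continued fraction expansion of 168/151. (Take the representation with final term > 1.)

[1; 8, 1, 7, 2]

168 = 1×151 + 17
151 = 8×17 + 15
17 = 1×15 + 2
15 = 7×2 + 1
2 = 2×1 + 0  (stop)
So 168/151 = [1; 8, 1, 7, 2].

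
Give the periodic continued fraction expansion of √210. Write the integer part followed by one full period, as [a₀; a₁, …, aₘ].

a₀ = ⌊√210⌋ = 14.
With m₀=0, d₀=1 and mₖ₊₁ = dₖaₖ − mₖ, dₖ₊₁ = (n − mₖ₊₁²)/dₖ, aₖ₊₁ = ⌊(a₀+mₖ₊₁)/dₖ₊₁⌋:
  k=1: m=14, d=14, a=2
  k=2: m=14, d=1, a=28
d=1 and a=2a₀=28 at k=2, so the next step gives (m, d) = (14, 14) again — its k=1 value — and the period has length 2.

[14; 2, 28]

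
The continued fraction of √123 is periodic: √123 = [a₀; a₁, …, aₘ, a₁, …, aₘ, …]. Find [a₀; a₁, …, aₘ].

a₀ = ⌊√123⌋ = 11.
With m₀=0, d₀=1 and mₖ₊₁ = dₖaₖ − mₖ, dₖ₊₁ = (n − mₖ₊₁²)/dₖ, aₖ₊₁ = ⌊(a₀+mₖ₊₁)/dₖ₊₁⌋:
  k=1: m=11, d=2, a=11
  k=2: m=11, d=1, a=22
d=1 and a=2a₀=22 at k=2, so the next step gives (m, d) = (11, 2) again — its k=1 value — and the period has length 2.

[11; 11, 22]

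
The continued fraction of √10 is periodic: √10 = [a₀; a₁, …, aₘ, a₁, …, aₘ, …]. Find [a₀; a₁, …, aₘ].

a₀ = ⌊√10⌋ = 3.
With m₀=0, d₀=1 and mₖ₊₁ = dₖaₖ − mₖ, dₖ₊₁ = (n − mₖ₊₁²)/dₖ, aₖ₊₁ = ⌊(a₀+mₖ₊₁)/dₖ₊₁⌋:
  k=1: m=3, d=1, a=6
d=1 and a=2a₀=6 at k=1, so the next step gives (m, d) = (3, 1) again — its k=1 value — and the period has length 1.

[3; 6]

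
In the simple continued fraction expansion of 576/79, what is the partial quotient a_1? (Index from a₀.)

576 = 7·79 + 23   →  a_0 = 7
79 = 3·23 + 10   →  a_1 = 3

3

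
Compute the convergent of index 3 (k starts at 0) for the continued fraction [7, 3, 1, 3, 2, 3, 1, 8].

Using pₖ = aₖpₖ₋₁ + pₖ₋₂, qₖ = aₖqₖ₋₁ + qₖ₋₂ (with p₋₁=1, p₋₂=0, q₋₁=0, q₋₂=1):
  k=0: a=7, p=7, q=1
  k=1: a=3, p=22, q=3
  k=2: a=1, p=29, q=4
  k=3: a=3, p=109, q=15

109/15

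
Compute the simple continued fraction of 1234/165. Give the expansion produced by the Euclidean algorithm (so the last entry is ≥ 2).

1234 = 7*165 + 79
165 = 2*79 + 7
79 = 11*7 + 2
7 = 3*2 + 1
2 = 2*1 + 0  (stop)
So 1234/165 = [7; 2, 11, 3, 2].

[7; 2, 11, 3, 2]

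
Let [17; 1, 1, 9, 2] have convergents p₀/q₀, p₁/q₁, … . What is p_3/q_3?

Using pₖ = aₖpₖ₋₁ + pₖ₋₂, qₖ = aₖqₖ₋₁ + qₖ₋₂ (with p₋₁=1, p₋₂=0, q₋₁=0, q₋₂=1):
  k=0: a=17, p=17, q=1
  k=1: a=1, p=18, q=1
  k=2: a=1, p=35, q=2
  k=3: a=9, p=333, q=19

333/19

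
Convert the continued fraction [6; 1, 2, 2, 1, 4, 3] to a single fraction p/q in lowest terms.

Using pₖ = aₖpₖ₋₁ + pₖ₋₂ and qₖ = aₖqₖ₋₁ + qₖ₋₂:
  k=0: a=6, p=6, q=1
  k=1: a=1, p=7, q=1
  k=2: a=2, p=20, q=3
  k=3: a=2, p=47, q=7
  k=4: a=1, p=67, q=10
  k=5: a=4, p=315, q=47
  k=6: a=3, p=1012, q=151

1012/151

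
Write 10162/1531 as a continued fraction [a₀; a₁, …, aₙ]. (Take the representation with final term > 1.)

[6; 1, 1, 1, 3, 7, 19]

10162 = 6·1531 + 976
1531 = 1·976 + 555
976 = 1·555 + 421
555 = 1·421 + 134
421 = 3·134 + 19
134 = 7·19 + 1
19 = 19·1 + 0  (stop)
So 10162/1531 = [6; 1, 1, 1, 3, 7, 19].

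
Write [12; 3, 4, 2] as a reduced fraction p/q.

357/29

Using pₖ = aₖpₖ₋₁ + pₖ₋₂ and qₖ = aₖqₖ₋₁ + qₖ₋₂:
  k=0: a=12, p=12, q=1
  k=1: a=3, p=37, q=3
  k=2: a=4, p=160, q=13
  k=3: a=2, p=357, q=29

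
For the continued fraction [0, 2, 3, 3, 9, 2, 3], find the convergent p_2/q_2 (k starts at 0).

3/7

Using pₖ = aₖpₖ₋₁ + pₖ₋₂, qₖ = aₖqₖ₋₁ + qₖ₋₂ (with p₋₁=1, p₋₂=0, q₋₁=0, q₋₂=1):
  k=0: a=0, p=0, q=1
  k=1: a=2, p=1, q=2
  k=2: a=3, p=3, q=7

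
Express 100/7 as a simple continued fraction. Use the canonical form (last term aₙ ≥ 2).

100 = 14·7 + 2
7 = 3·2 + 1
2 = 2·1 + 0  (stop)
So 100/7 = [14; 3, 2].

[14; 3, 2]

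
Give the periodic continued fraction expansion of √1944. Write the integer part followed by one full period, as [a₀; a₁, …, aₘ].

[44; 11, 88]

a₀ = ⌊√1944⌋ = 44.
With m₀=0, d₀=1 and mₖ₊₁ = dₖaₖ − mₖ, dₖ₊₁ = (n − mₖ₊₁²)/dₖ, aₖ₊₁ = ⌊(a₀+mₖ₊₁)/dₖ₊₁⌋:
  k=1: m=44, d=8, a=11
  k=2: m=44, d=1, a=88
d=1 and a=2a₀=88 at k=2, so the next step gives (m, d) = (44, 8) again — its k=1 value — and the period has length 2.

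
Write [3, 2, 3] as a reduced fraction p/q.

Using pₖ = aₖpₖ₋₁ + pₖ₋₂ and qₖ = aₖqₖ₋₁ + qₖ₋₂:
  k=0: a=3, p=3, q=1
  k=1: a=2, p=7, q=2
  k=2: a=3, p=24, q=7

24/7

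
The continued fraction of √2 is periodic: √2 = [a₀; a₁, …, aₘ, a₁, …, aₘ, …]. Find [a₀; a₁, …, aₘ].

a₀ = ⌊√2⌋ = 1.
With m₀=0, d₀=1 and mₖ₊₁ = dₖaₖ − mₖ, dₖ₊₁ = (n − mₖ₊₁²)/dₖ, aₖ₊₁ = ⌊(a₀+mₖ₊₁)/dₖ₊₁⌋:
  k=1: m=1, d=1, a=2
d=1 and a=2a₀=2 at k=1, so the next step gives (m, d) = (1, 1) again — its k=1 value — and the period has length 1.

[1; 2]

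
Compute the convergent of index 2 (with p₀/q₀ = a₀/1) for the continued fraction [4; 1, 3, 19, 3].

19/4

Using pₖ = aₖpₖ₋₁ + pₖ₋₂, qₖ = aₖqₖ₋₁ + qₖ₋₂ (with p₋₁=1, p₋₂=0, q₋₁=0, q₋₂=1):
  k=0: a=4, p=4, q=1
  k=1: a=1, p=5, q=1
  k=2: a=3, p=19, q=4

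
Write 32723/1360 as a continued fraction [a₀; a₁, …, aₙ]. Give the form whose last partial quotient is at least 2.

32723 = 24·1360 + 83
1360 = 16·83 + 32
83 = 2·32 + 19
32 = 1·19 + 13
19 = 1·13 + 6
13 = 2·6 + 1
6 = 6·1 + 0  (stop)
So 32723/1360 = [24; 16, 2, 1, 1, 2, 6].

[24; 16, 2, 1, 1, 2, 6]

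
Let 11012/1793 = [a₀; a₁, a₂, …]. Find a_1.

7

11012 = 6·1793 + 254   →  a_0 = 6
1793 = 7·254 + 15   →  a_1 = 7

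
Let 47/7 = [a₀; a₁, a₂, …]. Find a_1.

1

47 = 6·7 + 5   →  a_0 = 6
7 = 1·5 + 2   →  a_1 = 1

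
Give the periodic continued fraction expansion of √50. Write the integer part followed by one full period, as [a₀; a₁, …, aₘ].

[7; 14]

a₀ = ⌊√50⌋ = 7.
With m₀=0, d₀=1 and mₖ₊₁ = dₖaₖ − mₖ, dₖ₊₁ = (n − mₖ₊₁²)/dₖ, aₖ₊₁ = ⌊(a₀+mₖ₊₁)/dₖ₊₁⌋:
  k=1: m=7, d=1, a=14
d=1 and a=2a₀=14 at k=1, so the next step gives (m, d) = (7, 1) again — its k=1 value — and the period has length 1.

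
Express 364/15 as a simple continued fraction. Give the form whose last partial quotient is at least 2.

364 = 24*15 + 4
15 = 3*4 + 3
4 = 1*3 + 1
3 = 3*1 + 0  (stop)
So 364/15 = [24; 3, 1, 3].

[24; 3, 1, 3]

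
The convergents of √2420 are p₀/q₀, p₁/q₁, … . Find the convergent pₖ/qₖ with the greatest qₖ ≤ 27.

1279/26

√2420 = [49; 5, 5, 1, 18, 1, 5, 5, 98, …] (period length 8).
Convergents:
  p_0/q_0 = 49/1
  p_1/q_1 = 246/5
  p_2/q_2 = 1279/26
  p_3/q_3 = 1525/31
q_2 = 26 ≤ 27 < 31 = q_3, so the answer is 1279/26.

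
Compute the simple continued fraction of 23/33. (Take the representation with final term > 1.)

[0; 1, 2, 3, 3]

23 = 0×33 + 23
33 = 1×23 + 10
23 = 2×10 + 3
10 = 3×3 + 1
3 = 3×1 + 0  (stop)
So 23/33 = [0; 1, 2, 3, 3].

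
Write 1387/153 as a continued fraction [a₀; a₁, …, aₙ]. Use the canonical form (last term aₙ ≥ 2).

1387 = 9·153 + 10
153 = 15·10 + 3
10 = 3·3 + 1
3 = 3·1 + 0  (stop)
So 1387/153 = [9; 15, 3, 3].

[9; 15, 3, 3]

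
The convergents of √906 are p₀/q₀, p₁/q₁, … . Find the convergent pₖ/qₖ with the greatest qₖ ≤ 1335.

√906 = [30; 10, 60, …] (period length 2).
Convergents:
  p_0/q_0 = 30/1
  p_1/q_1 = 301/10
  p_2/q_2 = 18090/601
  p_3/q_3 = 181201/6020
q_2 = 601 ≤ 1335 < 6020 = q_3, so the answer is 18090/601.

18090/601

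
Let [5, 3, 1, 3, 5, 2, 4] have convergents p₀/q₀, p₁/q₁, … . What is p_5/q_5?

Using pₖ = aₖpₖ₋₁ + pₖ₋₂, qₖ = aₖqₖ₋₁ + qₖ₋₂ (with p₋₁=1, p₋₂=0, q₋₁=0, q₋₂=1):
  k=0: a=5, p=5, q=1
  k=1: a=3, p=16, q=3
  k=2: a=1, p=21, q=4
  k=3: a=3, p=79, q=15
  k=4: a=5, p=416, q=79
  k=5: a=2, p=911, q=173

911/173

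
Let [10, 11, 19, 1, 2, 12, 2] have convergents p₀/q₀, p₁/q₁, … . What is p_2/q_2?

2119/210

Using pₖ = aₖpₖ₋₁ + pₖ₋₂, qₖ = aₖqₖ₋₁ + qₖ₋₂ (with p₋₁=1, p₋₂=0, q₋₁=0, q₋₂=1):
  k=0: a=10, p=10, q=1
  k=1: a=11, p=111, q=11
  k=2: a=19, p=2119, q=210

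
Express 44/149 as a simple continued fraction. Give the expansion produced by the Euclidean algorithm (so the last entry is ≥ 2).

44 = 0*149 + 44
149 = 3*44 + 17
44 = 2*17 + 10
17 = 1*10 + 7
10 = 1*7 + 3
7 = 2*3 + 1
3 = 3*1 + 0  (stop)
So 44/149 = [0; 3, 2, 1, 1, 2, 3].

[0; 3, 2, 1, 1, 2, 3]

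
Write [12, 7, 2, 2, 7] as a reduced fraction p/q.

3325/274

Using pₖ = aₖpₖ₋₁ + pₖ₋₂ and qₖ = aₖqₖ₋₁ + qₖ₋₂:
  k=0: a=12, p=12, q=1
  k=1: a=7, p=85, q=7
  k=2: a=2, p=182, q=15
  k=3: a=2, p=449, q=37
  k=4: a=7, p=3325, q=274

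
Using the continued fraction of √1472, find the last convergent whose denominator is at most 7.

115/3

√1472 = [38; 2, 1, 2, 1, 2, 76, …] (period length 6).
Convergents:
  p_0/q_0 = 38/1
  p_1/q_1 = 77/2
  p_2/q_2 = 115/3
  p_3/q_3 = 307/8
q_2 = 3 ≤ 7 < 8 = q_3, so the answer is 115/3.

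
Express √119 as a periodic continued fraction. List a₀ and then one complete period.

[10; 1, 9, 1, 20]

a₀ = ⌊√119⌋ = 10.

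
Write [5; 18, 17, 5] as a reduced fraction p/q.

7851/1553

Using pₖ = aₖpₖ₋₁ + pₖ₋₂ and qₖ = aₖqₖ₋₁ + qₖ₋₂:
  k=0: a=5, p=5, q=1
  k=1: a=18, p=91, q=18
  k=2: a=17, p=1552, q=307
  k=3: a=5, p=7851, q=1553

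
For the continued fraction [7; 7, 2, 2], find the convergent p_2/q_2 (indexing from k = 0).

Using pₖ = aₖpₖ₋₁ + pₖ₋₂, qₖ = aₖqₖ₋₁ + qₖ₋₂ (with p₋₁=1, p₋₂=0, q₋₁=0, q₋₂=1):
  k=0: a=7, p=7, q=1
  k=1: a=7, p=50, q=7
  k=2: a=2, p=107, q=15

107/15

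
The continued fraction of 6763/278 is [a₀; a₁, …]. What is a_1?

3

6763 = 24·278 + 91   →  a_0 = 24
278 = 3·91 + 5   →  a_1 = 3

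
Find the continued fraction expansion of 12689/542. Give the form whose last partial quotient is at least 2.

12689 = 23*542 + 223
542 = 2*223 + 96
223 = 2*96 + 31
96 = 3*31 + 3
31 = 10*3 + 1
3 = 3*1 + 0  (stop)
So 12689/542 = [23; 2, 2, 3, 10, 3].

[23; 2, 2, 3, 10, 3]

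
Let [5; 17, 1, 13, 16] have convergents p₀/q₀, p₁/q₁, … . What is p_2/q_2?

91/18

Using pₖ = aₖpₖ₋₁ + pₖ₋₂, qₖ = aₖqₖ₋₁ + qₖ₋₂ (with p₋₁=1, p₋₂=0, q₋₁=0, q₋₂=1):
  k=0: a=5, p=5, q=1
  k=1: a=17, p=86, q=17
  k=2: a=1, p=91, q=18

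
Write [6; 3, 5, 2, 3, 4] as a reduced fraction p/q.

3277/519

Fold from the inside: start with 4/1.
  3 + 1/4 = 13/4
  2 + 4/13 = 30/13
  5 + 13/30 = 163/30
  3 + 30/163 = 519/163
  6 + 163/519 = 3277/519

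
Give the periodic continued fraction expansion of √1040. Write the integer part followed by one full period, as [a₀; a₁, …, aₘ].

[32; 4, 64]

a₀ = ⌊√1040⌋ = 32.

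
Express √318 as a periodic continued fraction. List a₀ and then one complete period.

[17; 1, 4, 1, 34]

a₀ = ⌊√318⌋ = 17.
With m₀=0, d₀=1 and mₖ₊₁ = dₖaₖ − mₖ, dₖ₊₁ = (n − mₖ₊₁²)/dₖ, aₖ₊₁ = ⌊(a₀+mₖ₊₁)/dₖ₊₁⌋:
  k=1: m=17, d=29, a=1
  k=2: m=12, d=6, a=4
  k=3: m=12, d=29, a=1
  k=4: m=17, d=1, a=34
d=1 and a=2a₀=34 at k=4, so the next step gives (m, d) = (17, 29) again — its k=1 value — and the period has length 4.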